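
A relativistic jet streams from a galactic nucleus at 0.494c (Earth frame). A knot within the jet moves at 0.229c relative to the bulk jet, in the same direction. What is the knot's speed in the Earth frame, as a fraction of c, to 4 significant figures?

Relativistic velocity addition: u = (u' + v)/(1 + u'v/c²)
= (0.229 + 0.494)/(1 + 0.229×0.494) = 0.7230/1.11313 = 0.6495

u ≈ 0.6495c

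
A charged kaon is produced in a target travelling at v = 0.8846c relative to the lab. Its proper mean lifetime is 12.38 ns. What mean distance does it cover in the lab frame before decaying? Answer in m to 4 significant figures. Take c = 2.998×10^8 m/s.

γ = 1/√(1 − 0.8846²) = 2.14431
Dilated lifetime: Δt = γτ₀ = 2.14431 × 12.38 ns = 26.5466 ns
d = vΔt = 0.8846c × 26.5466 ns = 2.65203×10^8 m/s × 2.65466×10^-8 s = 7.040 m

d ≈ 7.040 m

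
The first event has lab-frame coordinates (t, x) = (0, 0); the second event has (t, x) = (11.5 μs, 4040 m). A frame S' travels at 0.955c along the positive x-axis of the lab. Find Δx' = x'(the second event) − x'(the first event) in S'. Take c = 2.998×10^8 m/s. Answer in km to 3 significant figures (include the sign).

Δx' ≈ 2.52 km

γ = 1/√(1 − 0.955²) = 3.3715
Δx' = γ(Δx − vΔt) = 3.3715 × (4040 m − 0.955×(2.998×10^8 m/s)×11.5×10^-6 s)
= 3.3715 × (747.45 m) = 2.52 km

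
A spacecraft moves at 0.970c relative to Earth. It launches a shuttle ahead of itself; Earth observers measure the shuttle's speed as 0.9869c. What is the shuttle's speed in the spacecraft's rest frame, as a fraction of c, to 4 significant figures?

Inverse velocity addition: u' = (u − v)/(1 − uv/c²)
= (0.9869 − 0.970)/(1 − 0.9869×0.970) = 0.01690/0.0427070 = 0.3957

u' ≈ 0.3957c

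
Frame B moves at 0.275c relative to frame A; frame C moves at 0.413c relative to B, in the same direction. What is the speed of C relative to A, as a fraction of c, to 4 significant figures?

u ≈ 0.6178c

Compose boost 2: (0.413 + 0.275)/(1 + 0.413×0.275) = 0.6880/1.11357 = 0.6178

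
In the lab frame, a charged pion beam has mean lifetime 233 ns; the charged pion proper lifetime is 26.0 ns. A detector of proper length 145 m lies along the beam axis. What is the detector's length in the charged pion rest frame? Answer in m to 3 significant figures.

Time dilation ⇒ γ = Δt/τ₀ = 233/26.0 = 8.9615
Length contraction: L = L₀/γ = 145/8.9615 = 16.2 m

L ≈ 16.2 m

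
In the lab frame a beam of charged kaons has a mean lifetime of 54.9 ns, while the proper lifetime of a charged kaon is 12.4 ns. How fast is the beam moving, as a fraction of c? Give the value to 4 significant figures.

β ≈ 0.9742

γ = Δt/τ₀ = 54.9/12.4 = 4.42742
β = √(1 − 1/γ²) = √(1 − 1/4.42742²) = 0.9742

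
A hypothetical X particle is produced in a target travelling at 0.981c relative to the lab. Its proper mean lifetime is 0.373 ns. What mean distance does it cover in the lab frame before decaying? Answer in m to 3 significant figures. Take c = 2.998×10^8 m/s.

γ = 1/√(1 − 0.981²) = 5.1544
Dilated lifetime: Δt = γτ₀ = 5.1544 × 0.373 ns = 1.9226 ns
d = vΔt = 0.981c × 1.9226 ns = 2.9410×10^8 m/s × 1.9226×10^-9 s = 0.565 m

d ≈ 0.565 m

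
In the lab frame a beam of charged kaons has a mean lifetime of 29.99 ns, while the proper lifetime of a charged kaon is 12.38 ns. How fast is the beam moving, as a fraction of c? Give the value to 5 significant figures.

β ≈ 0.91082

γ = Δt/τ₀ = 29.99/12.38 = 2.422456
β = √(1 − 1/γ²) = √(1 − 1/2.422456²) = 0.91082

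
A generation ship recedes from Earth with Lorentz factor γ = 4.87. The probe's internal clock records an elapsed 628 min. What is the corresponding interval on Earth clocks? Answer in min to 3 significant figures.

Δt ≈ 3060 min

γ = 4.87 (given)
Time dilation: Δt = γτ₀ = 4.87 × 628 min = 3060 min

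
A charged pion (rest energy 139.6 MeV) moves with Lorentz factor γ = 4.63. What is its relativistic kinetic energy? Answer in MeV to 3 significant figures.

γ = 4.63 (given)
K = (γ − 1)m₀c² = (4.63 − 1) × 139.6 MeV = 3.6300 × 139.6 MeV = 507 MeV

K ≈ 507 MeV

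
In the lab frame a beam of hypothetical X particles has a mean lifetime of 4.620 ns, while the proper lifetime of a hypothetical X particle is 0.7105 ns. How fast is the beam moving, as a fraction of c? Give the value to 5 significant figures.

γ = Δt/τ₀ = 4.620/0.7105 = 6.502463
β = √(1 − 1/γ²) = √(1 − 1/6.502463²) = 0.98810

β ≈ 0.98810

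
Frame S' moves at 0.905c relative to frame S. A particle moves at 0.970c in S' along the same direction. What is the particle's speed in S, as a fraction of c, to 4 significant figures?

u ≈ 0.9985c

Relativistic velocity addition: u = (u' + v)/(1 + u'v/c²)
= (0.970 + 0.905)/(1 + 0.970×0.905) = 1.875/1.87785 = 0.9985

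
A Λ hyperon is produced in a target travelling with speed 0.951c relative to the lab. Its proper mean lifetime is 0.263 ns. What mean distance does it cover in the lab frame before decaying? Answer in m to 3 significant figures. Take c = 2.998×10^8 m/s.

d ≈ 0.243 m

γ = 1/√(1 − 0.951²) = 3.2342
Dilated lifetime: Δt = γτ₀ = 3.2342 × 0.263 ns = 0.85061 ns
d = vΔt = 0.951c × 0.85061 ns = 2.8511×10^8 m/s × 8.5061×10^-10 s = 0.243 m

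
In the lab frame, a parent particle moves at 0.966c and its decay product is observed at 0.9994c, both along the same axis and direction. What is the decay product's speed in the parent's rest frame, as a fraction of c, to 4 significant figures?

Inverse velocity addition: u' = (u − v)/(1 − uv/c²)
= (0.9994 − 0.966)/(1 − 0.9994×0.966) = 0.03340/0.0345796 = 0.9659

u' ≈ 0.9659c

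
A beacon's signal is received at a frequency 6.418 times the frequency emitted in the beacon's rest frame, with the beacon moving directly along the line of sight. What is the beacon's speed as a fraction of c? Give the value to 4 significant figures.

β ≈ 0.9526

f_obs/f_src = √((1+β)/(1−β)) = 6.418  ⇒  (1+β)/(1−β) = 41.1907
β = |1 − D²|/(1 + D²) = |1 − 41.1907|/(1 + 41.1907) = 0.9526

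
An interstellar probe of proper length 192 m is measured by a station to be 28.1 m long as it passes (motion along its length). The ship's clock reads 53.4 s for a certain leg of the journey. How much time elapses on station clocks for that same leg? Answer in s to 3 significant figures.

Length contraction ⇒ γ = L₀/L = 192/28.1 = 6.8327
Time dilation: Δt = γτ₀ = 6.8327 × 53.4 s = 365 s

Δt ≈ 365 s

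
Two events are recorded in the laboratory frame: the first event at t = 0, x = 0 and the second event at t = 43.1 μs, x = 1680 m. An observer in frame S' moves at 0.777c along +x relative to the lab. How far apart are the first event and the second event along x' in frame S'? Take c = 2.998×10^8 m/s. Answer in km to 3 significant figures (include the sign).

Δx' ≈ -13.3 km

γ = 1/√(1 − 0.777²) = 1.5886
Δx' = γ(Δx − vΔt) = 1.5886 × (1680 m − 0.777×(2.998×10^8 m/s)×43.1×10^-6 s)
= 1.5886 × (-8359.9 m) = -13.3 km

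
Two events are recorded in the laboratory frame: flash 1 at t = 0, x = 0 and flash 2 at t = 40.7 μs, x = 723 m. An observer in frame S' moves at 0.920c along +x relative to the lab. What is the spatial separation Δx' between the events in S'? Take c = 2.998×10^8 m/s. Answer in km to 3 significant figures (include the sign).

γ = 1/√(1 − 0.920²) = 2.5516
Δx' = γ(Δx − vΔt) = 2.5516 × (723 m − 0.920×(2.998×10^8 m/s)×40.7×10^-6 s)
= 2.5516 × (-10503 m) = -26.8 km

Δx' ≈ -26.8 km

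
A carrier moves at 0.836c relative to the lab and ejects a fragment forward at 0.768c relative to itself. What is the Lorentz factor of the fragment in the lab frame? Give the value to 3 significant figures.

u_lab = (0.768 + 0.836)/(1 + 0.768×0.836) = 1.604/1.64205 = 0.976829
γ = 1/√(1 − 0.976829²) = 4.67

γ ≈ 4.67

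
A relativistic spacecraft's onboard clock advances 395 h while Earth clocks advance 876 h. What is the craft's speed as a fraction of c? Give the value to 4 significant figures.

γ = Δt/τ₀ = 876/395 = 2.21772
β = √(1 − 1/γ²) = √(1 − 1/2.21772²) = 0.8926

β ≈ 0.8926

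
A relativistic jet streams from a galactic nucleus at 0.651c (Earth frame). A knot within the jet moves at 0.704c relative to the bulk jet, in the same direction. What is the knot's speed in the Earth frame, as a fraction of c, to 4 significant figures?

Relativistic velocity addition: u = (u' + v)/(1 + u'v/c²)
= (0.704 + 0.651)/(1 + 0.704×0.651) = 1.355/1.45830 = 0.9292

u ≈ 0.9292c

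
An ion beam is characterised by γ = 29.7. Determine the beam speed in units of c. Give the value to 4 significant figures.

β ≈ 0.9994

β = √(1 − 1/γ²) = √(1 − 1/29.7²) = √(0.998866) = 0.9994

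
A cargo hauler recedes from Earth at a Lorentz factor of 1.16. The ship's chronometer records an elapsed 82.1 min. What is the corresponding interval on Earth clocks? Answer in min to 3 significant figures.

γ = 1.16 (given)
Time dilation: Δt = γτ₀ = 1.16 × 82.1 min = 95.2 min

Δt ≈ 95.2 min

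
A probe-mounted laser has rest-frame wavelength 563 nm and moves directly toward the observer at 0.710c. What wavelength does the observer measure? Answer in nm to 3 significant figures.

Relativistic Doppler: λ_obs = λ_src √((1−β)/(1+β))
= 563 × √(0.29000/1.7100) = 563 × 0.41181 = 232 nm

λ_obs ≈ 232 nm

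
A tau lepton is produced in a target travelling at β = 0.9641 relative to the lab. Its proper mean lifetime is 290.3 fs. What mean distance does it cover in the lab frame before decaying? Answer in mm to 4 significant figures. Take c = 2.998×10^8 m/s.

γ = 1/√(1 − 0.9641²) = 3.76592
Dilated lifetime: Δt = γτ₀ = 3.76592 × 290.3 fs = 1093.25 fs
d = vΔt = 0.9641c × 1093.25 fs = 2.89037×10^8 m/s × 1.09325×10^-12 s = 0.3160 mm

d ≈ 0.3160 mm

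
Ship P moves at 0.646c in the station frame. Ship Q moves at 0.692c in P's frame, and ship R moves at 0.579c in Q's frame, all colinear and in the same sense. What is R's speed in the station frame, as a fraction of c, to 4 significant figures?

u ≈ 0.9793c

Compose boost 2: (0.692 + 0.646)/(1 + 0.692×0.646) = 1.338/1.44703 = 0.924651
Compose boost 3: (0.579 + 0.924651)/(1 + 0.579×0.924651) = 1.50365/1.53537 = 0.9793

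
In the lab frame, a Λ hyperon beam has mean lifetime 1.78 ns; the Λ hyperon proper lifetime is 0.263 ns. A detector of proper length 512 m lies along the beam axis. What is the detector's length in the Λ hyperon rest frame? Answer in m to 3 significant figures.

L ≈ 75.6 m

Time dilation ⇒ γ = Δt/τ₀ = 1.78/0.263 = 6.7681
Length contraction: L = L₀/γ = 512/6.7681 = 75.6 m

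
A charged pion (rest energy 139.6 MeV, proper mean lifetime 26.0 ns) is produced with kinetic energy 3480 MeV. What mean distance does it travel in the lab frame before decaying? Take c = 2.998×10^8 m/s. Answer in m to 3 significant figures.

d ≈ 202 m

γ = 1 + K/(m₀c²) = 1 + 3480/139.6 = 25.928
β = √(1 − 1/γ²) = 0.99926
Dilated lifetime: γτ₀ = 25.928 × 26.0 ns = 674.14 ns
d = βc·γτ₀ = 0.99926 × (2.998×10^8 m/s) × 6.7414×10^-7 s = 202 m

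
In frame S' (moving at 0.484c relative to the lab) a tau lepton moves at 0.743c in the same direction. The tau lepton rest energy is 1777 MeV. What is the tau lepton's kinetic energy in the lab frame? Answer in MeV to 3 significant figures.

K ≈ 2350 MeV

u_lab = (0.743 + 0.484)/(1 + 0.743×0.484) = 0.902463
γ = 1/√(1 − 0.902463²) = 2.3214
K = (γ − 1)m₀c² = (2.3214 − 1) × 1777 = 1.3214 × 1777 = 2350 MeV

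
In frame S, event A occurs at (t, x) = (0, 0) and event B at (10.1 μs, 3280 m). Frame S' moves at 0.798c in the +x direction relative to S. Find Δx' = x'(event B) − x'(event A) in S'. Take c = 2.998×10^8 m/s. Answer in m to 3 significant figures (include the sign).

Δx' ≈ 1430 m

γ = 1/√(1 − 0.798²) = 1.6593
Δx' = γ(Δx − vΔt) = 1.6593 × (3280 m − 0.798×(2.998×10^8 m/s)×10.1×10^-6 s)
= 1.6593 × (863.67 m) = 1430 m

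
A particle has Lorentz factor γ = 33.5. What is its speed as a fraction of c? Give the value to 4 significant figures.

β ≈ 0.9996

β = √(1 − 1/γ²) = √(1 − 1/33.5²) = √(0.999109) = 0.9996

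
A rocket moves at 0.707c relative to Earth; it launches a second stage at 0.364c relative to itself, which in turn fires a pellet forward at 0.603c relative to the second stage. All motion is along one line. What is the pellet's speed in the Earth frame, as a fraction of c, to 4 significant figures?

Compose boost 2: (0.364 + 0.707)/(1 + 0.364×0.707) = 1.071/1.25735 = 0.851793
Compose boost 3: (0.603 + 0.851793)/(1 + 0.603×0.851793) = 1.45479/1.51363 = 0.9611

u ≈ 0.9611c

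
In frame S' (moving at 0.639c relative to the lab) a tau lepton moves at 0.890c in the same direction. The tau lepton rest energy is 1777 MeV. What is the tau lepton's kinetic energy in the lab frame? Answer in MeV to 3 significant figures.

K ≈ 6170 MeV

u_lab = (0.890 + 0.639)/(1 + 0.890×0.639) = 0.974686
γ = 1/√(1 − 0.974686²) = 4.4727
K = (γ − 1)m₀c² = (4.4727 − 1) × 1777 = 3.4727 × 1777 = 6170 MeV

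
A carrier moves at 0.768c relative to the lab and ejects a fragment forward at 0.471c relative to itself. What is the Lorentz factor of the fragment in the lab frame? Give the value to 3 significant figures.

γ ≈ 2.41

u_lab = (0.471 + 0.768)/(1 + 0.471×0.768) = 1.239/1.36173 = 0.909873
γ = 1/√(1 − 0.909873²) = 2.41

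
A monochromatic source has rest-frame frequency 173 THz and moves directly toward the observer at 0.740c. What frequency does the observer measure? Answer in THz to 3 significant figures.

Relativistic Doppler: f_obs = f_src √((1+β)/(1−β))
= 173 × √(1.7400/0.26000) = 173 × 2.5869 = 448 THz

f_obs ≈ 448 THz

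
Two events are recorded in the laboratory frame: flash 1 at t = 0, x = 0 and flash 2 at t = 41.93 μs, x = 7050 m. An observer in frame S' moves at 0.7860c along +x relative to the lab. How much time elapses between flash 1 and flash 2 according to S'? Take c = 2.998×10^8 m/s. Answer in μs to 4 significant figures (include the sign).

Δt' ≈ 37.93 μs

γ = 1/√(1 − 0.7860²) = 1.61753
Δt' = γ(Δt − vΔx/c²) = 1.61753 × (41.93 μs − 0.7860×7050 m / (2.998×10^8 m/s))
= 1.61753 × (23.4467 μs) = 37.93 μs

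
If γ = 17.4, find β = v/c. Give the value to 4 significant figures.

β ≈ 0.9983

β = √(1 − 1/γ²) = √(1 − 1/17.4²) = √(0.996697) = 0.9983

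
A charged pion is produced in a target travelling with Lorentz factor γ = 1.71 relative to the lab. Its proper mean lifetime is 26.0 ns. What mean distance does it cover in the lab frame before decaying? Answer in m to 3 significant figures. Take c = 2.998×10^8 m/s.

β = √(1 − 1/γ²) = √(1 − 1/1.71²) = 0.81118
Dilated lifetime: Δt = γτ₀ = 1.71 × 26.0 ns = 44.460 ns
d = vΔt = 0.81118c × 44.460 ns = 2.4319×10^8 m/s × 4.4460×10^-8 s = 10.8 m

d ≈ 10.8 m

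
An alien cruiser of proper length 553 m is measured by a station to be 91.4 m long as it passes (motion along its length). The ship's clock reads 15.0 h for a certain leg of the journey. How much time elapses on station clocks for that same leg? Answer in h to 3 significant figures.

Δt ≈ 90.8 h

Length contraction ⇒ γ = L₀/L = 553/91.4 = 6.0503
Time dilation: Δt = γτ₀ = 6.0503 × 15.0 h = 90.8 h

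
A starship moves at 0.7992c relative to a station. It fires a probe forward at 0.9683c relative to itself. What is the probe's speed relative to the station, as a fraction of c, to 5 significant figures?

u ≈ 0.99641c

Relativistic velocity addition: u = (u' + v)/(1 + u'v/c²)
= (0.9683 + 0.7992)/(1 + 0.9683×0.7992) = 1.7675/1.773865 = 0.99641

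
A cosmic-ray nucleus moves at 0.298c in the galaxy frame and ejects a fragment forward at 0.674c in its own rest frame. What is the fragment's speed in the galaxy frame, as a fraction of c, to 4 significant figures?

Compose boost 2: (0.674 + 0.298)/(1 + 0.674×0.298) = 0.9720/1.20085 = 0.8094

u ≈ 0.8094c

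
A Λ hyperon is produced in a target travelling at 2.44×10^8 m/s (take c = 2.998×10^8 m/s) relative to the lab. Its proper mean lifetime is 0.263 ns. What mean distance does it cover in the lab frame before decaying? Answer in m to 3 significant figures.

d ≈ 0.110 m

β = v/c = 2.44×10^8 / 2.998×10^8 = 0.81388
γ = 1/√(1 − 0.81388²) = 1.7211
Dilated lifetime: Δt = γτ₀ = 1.7211 × 0.263 ns = 0.45264 ns
d = vΔt = 0.81388c × 0.45264 ns = 2.4400×10^8 m/s × 4.5264×10^-10 s = 0.110 m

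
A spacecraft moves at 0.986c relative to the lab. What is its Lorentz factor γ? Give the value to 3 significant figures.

γ ≈ 6.00

γ = 1/√(1 − β²) = 1/√(1 − 0.986²) = 1/√(0.027804) = 6.00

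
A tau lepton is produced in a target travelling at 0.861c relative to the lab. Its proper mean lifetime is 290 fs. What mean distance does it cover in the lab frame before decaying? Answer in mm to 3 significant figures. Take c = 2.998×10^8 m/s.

d ≈ 0.147 mm

γ = 1/√(1 − 0.861²) = 1.9662
Dilated lifetime: Δt = γτ₀ = 1.9662 × 290 fs = 570.19 fs
d = vΔt = 0.861c × 570.19 fs = 2.5813×10^8 m/s × 5.7019×10^-13 s = 0.147 mm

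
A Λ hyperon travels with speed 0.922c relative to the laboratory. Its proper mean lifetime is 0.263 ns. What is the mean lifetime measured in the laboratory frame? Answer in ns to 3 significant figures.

Δt ≈ 0.679 ns

γ = 1/√(1 − 0.922²) = 2.5827
Time dilation: Δt = γτ₀ = 2.5827 × 0.263 ns = 0.679 ns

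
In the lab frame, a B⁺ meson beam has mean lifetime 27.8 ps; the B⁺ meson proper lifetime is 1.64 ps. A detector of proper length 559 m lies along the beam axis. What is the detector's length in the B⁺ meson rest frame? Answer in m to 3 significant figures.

L ≈ 33.0 m

Time dilation ⇒ γ = Δt/τ₀ = 27.8/1.64 = 16.951
Length contraction: L = L₀/γ = 559/16.951 = 33.0 m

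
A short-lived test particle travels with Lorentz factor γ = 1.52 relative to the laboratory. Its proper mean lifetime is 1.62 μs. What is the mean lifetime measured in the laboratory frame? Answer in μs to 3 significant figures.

Δt ≈ 2.46 μs

γ = 1.52 (given)
Time dilation: Δt = γτ₀ = 1.52 × 1.62 μs = 2.46 μs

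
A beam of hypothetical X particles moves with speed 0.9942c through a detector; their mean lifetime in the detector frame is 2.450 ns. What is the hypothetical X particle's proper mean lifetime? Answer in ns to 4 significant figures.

γ = 1/√(1 − 0.9942²) = 9.29826
Proper time: τ₀ = Δt/γ = 2.450/9.29826 = 0.2635 ns

τ₀ ≈ 0.2635 ns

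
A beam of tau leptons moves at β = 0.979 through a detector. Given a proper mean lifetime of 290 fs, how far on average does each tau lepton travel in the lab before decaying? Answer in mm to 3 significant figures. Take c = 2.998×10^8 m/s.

γ = 1/√(1 − 0.979²) = 4.9053
Dilated lifetime: Δt = γτ₀ = 4.9053 × 290 fs = 1422.5 fs
d = vΔt = 0.979c × 1422.5 fs = 2.9350×10^8 m/s × 1.4225×10^-12 s = 0.418 mm

d ≈ 0.418 mm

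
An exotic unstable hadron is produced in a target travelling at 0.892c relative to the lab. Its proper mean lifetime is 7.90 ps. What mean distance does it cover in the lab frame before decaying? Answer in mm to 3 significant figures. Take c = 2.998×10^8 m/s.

γ = 1/√(1 − 0.892²) = 2.2122
Dilated lifetime: Δt = γτ₀ = 2.2122 × 7.90 ps = 17.477 ps
d = vΔt = 0.892c × 17.477 ps = 2.6742×10^8 m/s × 1.7477×10^-11 s = 4.67 mm

d ≈ 4.67 mm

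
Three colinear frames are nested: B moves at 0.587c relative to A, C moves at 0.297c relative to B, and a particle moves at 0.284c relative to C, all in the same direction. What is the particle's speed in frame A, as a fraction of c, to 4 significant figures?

Compose boost 2: (0.297 + 0.587)/(1 + 0.297×0.587) = 0.8840/1.17434 = 0.752764
Compose boost 3: (0.284 + 0.752764)/(1 + 0.284×0.752764) = 1.03676/1.21378 = 0.8542

u ≈ 0.8542c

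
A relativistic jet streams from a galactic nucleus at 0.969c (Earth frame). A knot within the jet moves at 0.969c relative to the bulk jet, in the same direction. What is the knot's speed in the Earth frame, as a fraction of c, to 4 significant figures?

Relativistic velocity addition: u = (u' + v)/(1 + u'v/c²)
= (0.969 + 0.969)/(1 + 0.969×0.969) = 1.938/1.93896 = 0.9995

u ≈ 0.9995c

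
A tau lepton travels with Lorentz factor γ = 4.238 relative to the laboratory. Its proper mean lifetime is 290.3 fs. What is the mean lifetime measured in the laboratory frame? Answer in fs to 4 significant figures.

γ = 4.238 (given)
Time dilation: Δt = γτ₀ = 4.238 × 290.3 fs = 1230 fs

Δt ≈ 1230 fs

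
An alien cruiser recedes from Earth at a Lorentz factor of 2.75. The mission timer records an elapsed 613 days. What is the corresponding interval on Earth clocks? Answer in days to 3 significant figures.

γ = 2.75 (given)
Time dilation: Δt = γτ₀ = 2.75 × 613 days = 1690 days

Δt ≈ 1690 days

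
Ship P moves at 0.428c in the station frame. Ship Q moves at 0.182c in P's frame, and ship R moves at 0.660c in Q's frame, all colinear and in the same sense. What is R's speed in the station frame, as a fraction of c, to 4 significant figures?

Compose boost 2: (0.182 + 0.428)/(1 + 0.182×0.428) = 0.6100/1.07790 = 0.565917
Compose boost 3: (0.660 + 0.565917)/(1 + 0.660×0.565917) = 1.22592/1.37351 = 0.8925

u ≈ 0.8925c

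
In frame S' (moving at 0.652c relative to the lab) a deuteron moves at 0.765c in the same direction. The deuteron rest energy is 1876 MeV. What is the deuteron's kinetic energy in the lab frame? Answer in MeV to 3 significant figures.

u_lab = (0.765 + 0.652)/(1 + 0.765×0.652) = 0.945436
γ = 1/√(1 − 0.945436²) = 3.0693
K = (γ − 1)m₀c² = (3.0693 − 1) × 1876 = 2.0693 × 1876 = 3880 MeV

K ≈ 3880 MeV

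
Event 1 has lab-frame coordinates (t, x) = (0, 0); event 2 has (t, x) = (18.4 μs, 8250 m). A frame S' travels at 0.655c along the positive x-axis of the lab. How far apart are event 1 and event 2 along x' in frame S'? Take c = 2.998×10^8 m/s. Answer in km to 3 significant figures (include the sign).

γ = 1/√(1 − 0.655²) = 1.3234
Δx' = γ(Δx − vΔt) = 1.3234 × (8250 m − 0.655×(2.998×10^8 m/s)×18.4×10^-6 s)
= 1.3234 × (4636.8 m) = 6.14 km

Δx' ≈ 6.14 km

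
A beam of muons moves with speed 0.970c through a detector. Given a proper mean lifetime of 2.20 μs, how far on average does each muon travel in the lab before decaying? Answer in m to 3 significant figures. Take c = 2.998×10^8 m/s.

d ≈ 2630 m

γ = 1/√(1 − 0.970²) = 4.1135
Dilated lifetime: Δt = γτ₀ = 4.1135 × 2.20 μs = 9.0496 μs
d = vΔt = 0.970c × 9.0496 μs = 2.9081×10^8 m/s × 9.0496×10^-6 s = 2630 m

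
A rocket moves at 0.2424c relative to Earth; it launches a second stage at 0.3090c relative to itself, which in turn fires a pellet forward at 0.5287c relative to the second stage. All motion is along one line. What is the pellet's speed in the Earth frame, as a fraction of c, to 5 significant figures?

u ≈ 0.81944c

Compose boost 2: (0.3090 + 0.2424)/(1 + 0.3090×0.2424) = 0.55140/1.074902 = 0.5129772
Compose boost 3: (0.5287 + 0.5129772)/(1 + 0.5287×0.5129772) = 1.041677/1.271211 = 0.81944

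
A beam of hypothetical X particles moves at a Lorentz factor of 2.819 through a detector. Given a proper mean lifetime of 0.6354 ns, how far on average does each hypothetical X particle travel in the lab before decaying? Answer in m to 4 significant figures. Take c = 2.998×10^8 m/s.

d ≈ 0.5021 m

β = √(1 − 1/γ²) = √(1 − 1/2.819²) = 0.934967
Dilated lifetime: Δt = γτ₀ = 2.819 × 0.6354 ns = 1.79119 ns
d = vΔt = 0.934967c × 1.79119 ns = 2.80303×10^8 m/s × 1.79119×10^-9 s = 0.5021 m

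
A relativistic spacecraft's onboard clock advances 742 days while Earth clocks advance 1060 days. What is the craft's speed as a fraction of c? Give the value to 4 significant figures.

γ = Δt/τ₀ = 1060/742 = 1.42857
β = √(1 − 1/γ²) = √(1 − 1/1.42857²) = 0.7141

β ≈ 0.7141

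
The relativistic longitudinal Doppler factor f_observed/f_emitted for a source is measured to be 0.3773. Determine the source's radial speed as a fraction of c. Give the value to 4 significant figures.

β ≈ 0.7508

f_obs/f_src = √((1−β)/(1+β)) = 0.3773  ⇒  (1−β)/(1+β) = 0.142355
β = |1 − D²|/(1 + D²) = |1 − 0.142355|/(1 + 0.142355) = 0.7508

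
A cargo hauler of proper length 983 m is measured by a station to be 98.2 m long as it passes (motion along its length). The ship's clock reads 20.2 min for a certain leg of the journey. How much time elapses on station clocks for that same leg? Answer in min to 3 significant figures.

Δt ≈ 202 min

Length contraction ⇒ γ = L₀/L = 983/98.2 = 10.010
Time dilation: Δt = γτ₀ = 10.010 × 20.2 min = 202 min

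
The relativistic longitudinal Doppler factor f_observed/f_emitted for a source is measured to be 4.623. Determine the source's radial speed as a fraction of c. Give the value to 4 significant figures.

β ≈ 0.9106

f_obs/f_src = √((1+β)/(1−β)) = 4.623  ⇒  (1+β)/(1−β) = 21.3721
β = |1 − D²|/(1 + D²) = |1 − 21.3721|/(1 + 21.3721) = 0.9106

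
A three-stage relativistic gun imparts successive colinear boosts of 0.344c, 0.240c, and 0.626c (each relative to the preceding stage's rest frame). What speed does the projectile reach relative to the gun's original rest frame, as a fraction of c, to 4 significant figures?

u ≈ 0.8712c

Compose boost 2: (0.240 + 0.344)/(1 + 0.240×0.344) = 0.5840/1.08256 = 0.539462
Compose boost 3: (0.626 + 0.539462)/(1 + 0.626×0.539462) = 1.16546/1.33770 = 0.8712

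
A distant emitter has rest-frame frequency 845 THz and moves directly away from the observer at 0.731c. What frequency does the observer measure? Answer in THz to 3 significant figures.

Relativistic Doppler: f_obs = f_src √((1−β)/(1+β))
= 845 × √(0.26900/1.7310) = 845 × 0.39421 = 333 THz

f_obs ≈ 333 THz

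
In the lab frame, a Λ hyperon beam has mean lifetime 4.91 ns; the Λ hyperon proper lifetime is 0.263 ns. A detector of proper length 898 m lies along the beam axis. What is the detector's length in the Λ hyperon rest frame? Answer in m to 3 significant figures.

Time dilation ⇒ γ = Δt/τ₀ = 4.91/0.263 = 18.669
Length contraction: L = L₀/γ = 898/18.669 = 48.1 m

L ≈ 48.1 m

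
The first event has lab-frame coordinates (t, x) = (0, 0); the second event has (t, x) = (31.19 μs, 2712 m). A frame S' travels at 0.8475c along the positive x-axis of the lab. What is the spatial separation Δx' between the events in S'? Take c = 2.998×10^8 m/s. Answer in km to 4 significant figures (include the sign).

γ = 1/√(1 − 0.8475²) = 1.88397
Δx' = γ(Δx − vΔt) = 1.88397 × (2712 m − 0.8475×(2.998×10^8 m/s)×31.19×10^-6 s)
= 1.88397 × (-5212.77 m) = -9.821 km

Δx' ≈ -9.821 km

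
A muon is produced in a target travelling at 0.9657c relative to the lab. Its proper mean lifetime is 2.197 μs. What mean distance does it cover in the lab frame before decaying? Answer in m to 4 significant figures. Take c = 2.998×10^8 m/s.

γ = 1/√(1 − 0.9657²) = 3.85118
Dilated lifetime: Δt = γτ₀ = 3.85118 × 2.197 μs = 8.46105 μs
d = vΔt = 0.9657c × 8.46105 μs = 2.89517×10^8 m/s × 8.46105×10^-6 s = 2450 m

d ≈ 2450 m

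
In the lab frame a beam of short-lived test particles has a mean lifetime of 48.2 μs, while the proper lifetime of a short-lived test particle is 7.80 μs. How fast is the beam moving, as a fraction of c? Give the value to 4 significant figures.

γ = Δt/τ₀ = 48.2/7.80 = 6.17949
β = √(1 − 1/γ²) = √(1 − 1/6.17949²) = 0.9868

β ≈ 0.9868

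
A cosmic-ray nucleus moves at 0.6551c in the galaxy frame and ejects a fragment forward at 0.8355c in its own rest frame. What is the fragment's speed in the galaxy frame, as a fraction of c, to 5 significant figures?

u ≈ 0.96333c

Compose boost 2: (0.8355 + 0.6551)/(1 + 0.8355×0.6551) = 1.4906/1.547336 = 0.96333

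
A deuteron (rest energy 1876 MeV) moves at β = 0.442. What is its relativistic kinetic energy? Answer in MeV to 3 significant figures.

γ = 1/√(1 − 0.442²) = 1.1148
K = (γ − 1)m₀c² = (1.1148 − 1) × 1876 MeV = 0.11481 × 1876 MeV = 215 MeV

K ≈ 215 MeV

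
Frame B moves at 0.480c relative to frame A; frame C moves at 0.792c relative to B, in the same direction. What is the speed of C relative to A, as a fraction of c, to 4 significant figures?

Compose boost 2: (0.792 + 0.480)/(1 + 0.792×0.480) = 1.272/1.38016 = 0.9216

u ≈ 0.9216c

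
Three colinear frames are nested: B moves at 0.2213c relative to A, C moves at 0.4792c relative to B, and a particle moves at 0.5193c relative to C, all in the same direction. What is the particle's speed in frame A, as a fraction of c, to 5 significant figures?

Compose boost 2: (0.4792 + 0.2213)/(1 + 0.4792×0.2213) = 0.70050/1.106047 = 0.6333366
Compose boost 3: (0.5193 + 0.6333366)/(1 + 0.5193×0.6333366) = 1.152637/1.328892 = 0.86737

u ≈ 0.86737c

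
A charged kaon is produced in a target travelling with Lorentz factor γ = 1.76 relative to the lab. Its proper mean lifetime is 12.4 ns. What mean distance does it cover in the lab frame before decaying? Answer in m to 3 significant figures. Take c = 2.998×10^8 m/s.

d ≈ 5.38 m

β = √(1 − 1/γ²) = √(1 − 1/1.76²) = 0.82290
Dilated lifetime: Δt = γτ₀ = 1.76 × 12.4 ns = 21.824 ns
d = vΔt = 0.82290c × 21.824 ns = 2.4671×10^8 m/s × 2.1824×10^-8 s = 5.38 m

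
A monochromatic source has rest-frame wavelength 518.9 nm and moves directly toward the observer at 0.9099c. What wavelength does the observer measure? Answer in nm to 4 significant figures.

Relativistic Doppler: λ_obs = λ_src √((1−β)/(1+β))
= 518.9 × √(0.0901000/1.90990) = 518.9 × 0.217199 = 112.7 nm

λ_obs ≈ 112.7 nm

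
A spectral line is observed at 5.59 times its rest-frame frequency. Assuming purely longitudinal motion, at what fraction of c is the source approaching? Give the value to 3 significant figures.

f_obs/f_src = √((1+β)/(1−β)) = 5.59  ⇒  (1+β)/(1−β) = 31.248
β = |1 − D²|/(1 + D²) = |1 − 31.248|/(1 + 31.248) = 0.938

β ≈ 0.938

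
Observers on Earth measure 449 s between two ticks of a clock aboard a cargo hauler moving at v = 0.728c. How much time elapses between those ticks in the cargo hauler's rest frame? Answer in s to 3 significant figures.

γ = 1/√(1 − 0.728²) = 1.4586
Proper time: τ₀ = Δt/γ = 449/1.4586 = 308 s

τ₀ ≈ 308 s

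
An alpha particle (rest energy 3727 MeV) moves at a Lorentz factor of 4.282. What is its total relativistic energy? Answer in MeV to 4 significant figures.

E ≈ 15960 MeV

γ = 4.282 (given)
E = γm₀c² = 4.282 × 3727 MeV = 15960 MeV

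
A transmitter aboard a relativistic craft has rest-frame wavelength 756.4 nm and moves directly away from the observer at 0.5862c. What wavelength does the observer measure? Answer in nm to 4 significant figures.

λ_obs ≈ 1481 nm

Relativistic Doppler: λ_obs = λ_src √((1+β)/(1−β))
= 756.4 × √(1.58620/0.413800) = 756.4 × 1.95787 = 1481 nm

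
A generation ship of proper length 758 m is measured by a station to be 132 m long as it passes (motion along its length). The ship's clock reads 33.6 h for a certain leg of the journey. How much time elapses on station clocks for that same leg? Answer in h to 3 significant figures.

Δt ≈ 193 h

Length contraction ⇒ γ = L₀/L = 758/132 = 5.7424
Time dilation: Δt = γτ₀ = 5.7424 × 33.6 h = 193 h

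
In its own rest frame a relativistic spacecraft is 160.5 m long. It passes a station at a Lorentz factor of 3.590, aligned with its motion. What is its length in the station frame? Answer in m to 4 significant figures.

γ = 3.590 (given)
Length contraction: L = L₀/γ = 160.5/3.590 = 44.71 m

L ≈ 44.71 m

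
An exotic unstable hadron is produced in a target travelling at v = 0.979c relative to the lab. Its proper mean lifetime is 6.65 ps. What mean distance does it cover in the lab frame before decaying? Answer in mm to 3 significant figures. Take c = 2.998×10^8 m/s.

γ = 1/√(1 − 0.979²) = 4.9053
Dilated lifetime: Δt = γτ₀ = 4.9053 × 6.65 ps = 32.620 ps
d = vΔt = 0.979c × 32.620 ps = 2.9350×10^8 m/s × 3.2620×10^-11 s = 9.57 mm

d ≈ 9.57 mm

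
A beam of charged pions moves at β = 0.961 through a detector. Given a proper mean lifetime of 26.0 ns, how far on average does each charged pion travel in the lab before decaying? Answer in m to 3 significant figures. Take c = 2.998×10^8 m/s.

γ = 1/√(1 − 0.961²) = 3.6160
Dilated lifetime: Δt = γτ₀ = 3.6160 × 26.0 ns = 94.016 ns
d = vΔt = 0.961c × 94.016 ns = 2.8811×10^8 m/s × 9.4016×10^-8 s = 27.1 m

d ≈ 27.1 m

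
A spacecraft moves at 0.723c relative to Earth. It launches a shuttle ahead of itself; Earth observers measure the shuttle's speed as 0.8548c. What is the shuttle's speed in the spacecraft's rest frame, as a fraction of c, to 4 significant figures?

u' ≈ 0.3450c

Inverse velocity addition: u' = (u − v)/(1 − uv/c²)
= (0.8548 − 0.723)/(1 − 0.8548×0.723) = 0.1318/0.381980 = 0.3450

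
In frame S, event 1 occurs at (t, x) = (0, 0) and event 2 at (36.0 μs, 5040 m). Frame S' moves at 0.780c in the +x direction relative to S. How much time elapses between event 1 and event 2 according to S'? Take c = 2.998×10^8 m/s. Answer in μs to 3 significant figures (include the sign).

Δt' ≈ 36.6 μs

γ = 1/√(1 − 0.780²) = 1.5980
Δt' = γ(Δt − vΔx/c²) = 1.5980 × (36.0 μs − 0.780×5040 m / (2.998×10^8 m/s))
= 1.5980 × (22.887 μs) = 36.6 μs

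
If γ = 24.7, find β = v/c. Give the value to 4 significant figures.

β = √(1 − 1/γ²) = √(1 − 1/24.7²) = √(0.998361) = 0.9992

β ≈ 0.9992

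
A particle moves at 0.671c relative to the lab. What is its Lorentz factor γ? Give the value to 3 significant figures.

γ ≈ 1.35

γ = 1/√(1 − β²) = 1/√(1 − 0.671²) = 1/√(0.54976) = 1.35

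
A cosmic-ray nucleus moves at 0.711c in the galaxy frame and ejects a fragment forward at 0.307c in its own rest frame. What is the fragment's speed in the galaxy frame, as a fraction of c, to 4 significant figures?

u ≈ 0.8356c

Compose boost 2: (0.307 + 0.711)/(1 + 0.307×0.711) = 1.018/1.21828 = 0.8356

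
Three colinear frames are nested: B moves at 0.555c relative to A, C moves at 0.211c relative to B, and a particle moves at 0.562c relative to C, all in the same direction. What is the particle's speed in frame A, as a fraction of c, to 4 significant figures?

u ≈ 0.9006c

Compose boost 2: (0.211 + 0.555)/(1 + 0.211×0.555) = 0.7660/1.11711 = 0.685701
Compose boost 3: (0.562 + 0.685701)/(1 + 0.562×0.685701) = 1.24770/1.38536 = 0.9006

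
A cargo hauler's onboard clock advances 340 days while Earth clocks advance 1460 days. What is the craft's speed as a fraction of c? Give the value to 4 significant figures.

γ = Δt/τ₀ = 1460/340 = 4.29412
β = √(1 − 1/γ²) = √(1 − 1/4.29412²) = 0.9725

β ≈ 0.9725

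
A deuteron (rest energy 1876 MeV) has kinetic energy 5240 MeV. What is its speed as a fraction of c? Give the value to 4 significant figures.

β ≈ 0.9646

γ = 1 + K/(m₀c²) = 1 + 5240/1876 = 3.79318
β = √(1 − 1/γ²) = 0.9646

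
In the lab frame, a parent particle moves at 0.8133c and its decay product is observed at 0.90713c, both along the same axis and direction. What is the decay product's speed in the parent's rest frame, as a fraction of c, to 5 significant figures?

u' ≈ 0.35781c

Inverse velocity addition: u' = (u − v)/(1 − uv/c²)
= (0.90713 − 0.8133)/(1 − 0.90713×0.8133) = 0.093830/0.2622312 = 0.35781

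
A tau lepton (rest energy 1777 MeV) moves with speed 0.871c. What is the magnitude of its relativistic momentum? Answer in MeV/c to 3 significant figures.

p ≈ 3150 MeV/c

γ = 1/√(1 − 0.871²) = 2.0355
p = γβm₀c = 2.0355 × 0.871 × 1777 MeV/c = 3150 MeV/c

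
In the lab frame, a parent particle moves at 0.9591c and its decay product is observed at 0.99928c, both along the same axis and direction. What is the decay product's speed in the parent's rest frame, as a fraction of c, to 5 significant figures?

Inverse velocity addition: u' = (u − v)/(1 − uv/c²)
= (0.99928 − 0.9591)/(1 − 0.99928×0.9591) = 0.040180/0.04159055 = 0.96608

u' ≈ 0.96608c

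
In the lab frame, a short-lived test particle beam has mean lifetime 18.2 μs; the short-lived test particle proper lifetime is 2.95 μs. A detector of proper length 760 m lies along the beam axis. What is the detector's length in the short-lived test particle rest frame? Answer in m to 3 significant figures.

L ≈ 123 m

Time dilation ⇒ γ = Δt/τ₀ = 18.2/2.95 = 6.1695
Length contraction: L = L₀/γ = 760/6.1695 = 123 m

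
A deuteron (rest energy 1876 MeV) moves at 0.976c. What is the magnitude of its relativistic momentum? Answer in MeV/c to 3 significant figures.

γ = 1/√(1 − 0.976²) = 4.5920
p = γβm₀c = 4.5920 × 0.976 × 1876 MeV/c = 8410 MeV/c

p ≈ 8410 MeV/c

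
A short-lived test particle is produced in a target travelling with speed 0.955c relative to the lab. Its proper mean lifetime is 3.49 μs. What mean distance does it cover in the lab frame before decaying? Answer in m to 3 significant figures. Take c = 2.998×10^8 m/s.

γ = 1/√(1 − 0.955²) = 3.3715
Dilated lifetime: Δt = γτ₀ = 3.3715 × 3.49 μs = 11.766 μs
d = vΔt = 0.955c × 11.766 μs = 2.8631×10^8 m/s × 1.1766×10^-5 s = 3370 m

d ≈ 3370 m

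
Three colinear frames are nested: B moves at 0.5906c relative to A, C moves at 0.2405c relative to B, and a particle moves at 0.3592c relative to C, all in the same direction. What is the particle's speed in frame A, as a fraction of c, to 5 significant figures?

Compose boost 2: (0.2405 + 0.5906)/(1 + 0.2405×0.5906) = 0.83110/1.142039 = 0.7277333
Compose boost 3: (0.3592 + 0.7277333)/(1 + 0.3592×0.7277333) = 1.086933/1.261402 = 0.86169

u ≈ 0.86169c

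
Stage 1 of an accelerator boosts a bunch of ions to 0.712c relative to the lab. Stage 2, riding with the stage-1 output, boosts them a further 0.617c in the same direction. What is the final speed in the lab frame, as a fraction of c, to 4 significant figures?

Compose boost 2: (0.617 + 0.712)/(1 + 0.617×0.712) = 1.329/1.43930 = 0.9234

u ≈ 0.9234c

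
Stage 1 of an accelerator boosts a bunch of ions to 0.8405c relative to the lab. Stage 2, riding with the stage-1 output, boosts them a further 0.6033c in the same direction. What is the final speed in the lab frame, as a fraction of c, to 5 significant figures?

u ≈ 0.95802c

Compose boost 2: (0.6033 + 0.8405)/(1 + 0.6033×0.8405) = 1.4438/1.507074 = 0.95802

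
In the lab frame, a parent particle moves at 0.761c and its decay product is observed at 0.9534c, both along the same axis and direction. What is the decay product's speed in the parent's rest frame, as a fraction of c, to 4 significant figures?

u' ≈ 0.7010c

Inverse velocity addition: u' = (u − v)/(1 − uv/c²)
= (0.9534 − 0.761)/(1 − 0.9534×0.761) = 0.1924/0.274463 = 0.7010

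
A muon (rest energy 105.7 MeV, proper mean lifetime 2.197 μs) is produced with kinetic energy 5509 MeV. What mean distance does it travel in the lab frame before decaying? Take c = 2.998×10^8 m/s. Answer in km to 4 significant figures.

d ≈ 34.98 km

γ = 1 + K/(m₀c²) = 1 + 5509/105.7 = 53.1192
β = √(1 − 1/γ²) = 0.999823
Dilated lifetime: γτ₀ = 53.1192 × 2.197 μs = 116.703 μs
d = βc·γτ₀ = 0.999823 × (2.998×10^8 m/s) × 0.000116703 s = 34.98 km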